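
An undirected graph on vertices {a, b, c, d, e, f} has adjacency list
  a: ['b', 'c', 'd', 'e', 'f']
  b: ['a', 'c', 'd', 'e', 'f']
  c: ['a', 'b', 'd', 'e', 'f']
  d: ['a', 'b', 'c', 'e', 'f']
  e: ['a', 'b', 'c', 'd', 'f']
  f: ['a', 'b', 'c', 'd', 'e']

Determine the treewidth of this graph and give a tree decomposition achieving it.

Treewidth 5.
One optimal decomposition is:
Bags: B1 = {a, b, c, d, e, f}
Tree: (single bag)

A single bag containing all 6 vertices is trivially a valid decomposition of width 5. For the lower bound, the 6 vertices {a, b, c, d, e, f} are pairwise adjacent, and any tree decomposition puts a clique entirely inside one bag — forcing width ≥ 5. Combining the bounds, tw(G) = 5.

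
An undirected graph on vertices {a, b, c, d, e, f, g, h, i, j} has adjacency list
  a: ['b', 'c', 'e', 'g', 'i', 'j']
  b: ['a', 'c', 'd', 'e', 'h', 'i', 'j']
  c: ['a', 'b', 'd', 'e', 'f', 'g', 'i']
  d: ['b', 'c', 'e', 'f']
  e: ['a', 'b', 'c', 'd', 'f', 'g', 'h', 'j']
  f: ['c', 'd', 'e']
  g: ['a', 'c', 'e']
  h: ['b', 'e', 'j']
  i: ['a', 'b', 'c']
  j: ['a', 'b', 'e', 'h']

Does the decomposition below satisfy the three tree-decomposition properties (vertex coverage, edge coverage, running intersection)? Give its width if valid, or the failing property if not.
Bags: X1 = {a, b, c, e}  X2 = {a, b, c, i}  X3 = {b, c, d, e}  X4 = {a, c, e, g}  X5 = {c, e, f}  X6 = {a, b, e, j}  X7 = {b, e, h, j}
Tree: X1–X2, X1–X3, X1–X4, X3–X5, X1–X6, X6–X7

A tree decomposition must satisfy three properties: every vertex lies in some bag; for every edge, both endpoints lie together in some bag; and for every vertex, the bags containing it form a connected subtree. Here edge (d,f) lies in no bag, so the decomposition is invalid.

No — edge (d,f) lies in no bag.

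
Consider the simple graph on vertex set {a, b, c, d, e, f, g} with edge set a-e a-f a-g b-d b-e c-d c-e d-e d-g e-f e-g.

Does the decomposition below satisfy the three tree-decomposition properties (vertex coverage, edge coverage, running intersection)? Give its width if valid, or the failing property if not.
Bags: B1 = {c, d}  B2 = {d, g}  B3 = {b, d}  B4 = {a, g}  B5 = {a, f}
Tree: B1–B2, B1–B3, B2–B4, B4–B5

No — vertex e appears in no bag.

A tree decomposition must satisfy three properties: every vertex lies in some bag; for every edge, both endpoints lie together in some bag; and for every vertex, the bags containing it form a connected subtree. Here vertex e appears in no bag, so the decomposition is invalid.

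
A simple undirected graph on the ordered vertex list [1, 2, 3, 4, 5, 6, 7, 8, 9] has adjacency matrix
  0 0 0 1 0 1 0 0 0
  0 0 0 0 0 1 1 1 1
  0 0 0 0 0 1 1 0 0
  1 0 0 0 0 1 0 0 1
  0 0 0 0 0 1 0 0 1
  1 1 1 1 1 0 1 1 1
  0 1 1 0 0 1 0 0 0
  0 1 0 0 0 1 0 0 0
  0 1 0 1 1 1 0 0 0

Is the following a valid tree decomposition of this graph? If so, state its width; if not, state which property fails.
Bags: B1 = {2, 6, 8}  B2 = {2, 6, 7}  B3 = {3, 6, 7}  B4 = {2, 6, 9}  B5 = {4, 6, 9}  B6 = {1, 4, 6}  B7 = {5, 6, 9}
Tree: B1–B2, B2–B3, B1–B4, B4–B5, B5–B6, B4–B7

Yes; width 2.

Vertex coverage: the bags together contain {1, 2, 3, 4, 5, 6, 7, 8, 9}, the full vertex set. Edge coverage: each edge of G has both endpoints in at least one bag. Running intersection: for every vertex, the bags containing it form a connected subtree. All three properties hold, so this is a valid tree decomposition of width max|bag| − 1 = 2, and hence tw(G) ≤ 2.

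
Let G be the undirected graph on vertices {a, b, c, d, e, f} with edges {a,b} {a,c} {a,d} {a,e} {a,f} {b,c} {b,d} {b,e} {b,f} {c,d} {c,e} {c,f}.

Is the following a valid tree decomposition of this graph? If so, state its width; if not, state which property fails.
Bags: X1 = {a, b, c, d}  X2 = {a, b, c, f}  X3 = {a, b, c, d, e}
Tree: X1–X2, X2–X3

No — bags containing vertex d are not connected in the tree.

A tree decomposition must satisfy three properties: every vertex lies in some bag; for every edge, both endpoints lie together in some bag; and for every vertex, the bags containing it form a connected subtree. Here bags containing vertex d are not connected in the tree, so the decomposition is invalid.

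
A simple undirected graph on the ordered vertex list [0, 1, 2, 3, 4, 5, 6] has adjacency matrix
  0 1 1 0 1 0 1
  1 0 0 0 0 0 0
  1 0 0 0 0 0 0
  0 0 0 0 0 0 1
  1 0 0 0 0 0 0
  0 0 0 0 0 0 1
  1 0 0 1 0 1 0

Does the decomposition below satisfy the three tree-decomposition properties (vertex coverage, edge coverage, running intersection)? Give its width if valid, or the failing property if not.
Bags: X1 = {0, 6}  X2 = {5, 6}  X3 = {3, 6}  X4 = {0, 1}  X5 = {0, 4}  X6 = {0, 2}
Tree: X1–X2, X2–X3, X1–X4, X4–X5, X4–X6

Checking the three conditions: (i) the bags cover all of {0, 1, 2, 3, 4, 5, 6}; (ii) for each edge, some bag contains both endpoints; (iii) the bags containing any fixed vertex form a subtree. All hold, so the decomposition is valid with width 2 − 1 = 1.

Yes; width 1.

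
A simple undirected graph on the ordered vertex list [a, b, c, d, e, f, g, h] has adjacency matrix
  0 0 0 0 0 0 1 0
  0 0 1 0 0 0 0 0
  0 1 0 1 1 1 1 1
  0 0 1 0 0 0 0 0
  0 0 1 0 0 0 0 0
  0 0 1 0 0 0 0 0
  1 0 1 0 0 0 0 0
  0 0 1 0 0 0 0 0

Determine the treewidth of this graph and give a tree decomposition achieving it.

The largest bag has 2 vertices, giving width 1; this decomposition certifies tw(G) ≤ 1. Any graph with an edge has treewidth ≥ 1, and G has the edge c–h. Hence tw(G) = 1 exactly.

Treewidth 1.
Bags: B1 = {c, h}  B2 = {c, d}  B3 = {b, c}  B4 = {c, g}  B5 = {c, e}  B6 = {c, f}  B7 = {a, g}
Tree: B1–B2, B1–B3, B2–B4, B4–B5, B4–B6, B4–B7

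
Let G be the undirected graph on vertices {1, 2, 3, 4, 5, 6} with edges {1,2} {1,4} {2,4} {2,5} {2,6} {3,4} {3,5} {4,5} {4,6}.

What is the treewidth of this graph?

A width-2 tree decomposition is:
Bags: B1 = {2, 4, 5}  B2 = {3, 4, 5}  B3 = {2, 4, 6}  B4 = {1, 2, 4}
Tree: B1–B2, B1–B3, B3–B4
Every bag has size at most 3, so the width is 3 − 1 = 2 and tw(G) ≤ 2. Conversely, {1, 2, 4} is a clique of size 3, and the vertices of any clique must share a bag in every tree decomposition; so some bag has ≥ 3 vertices and tw(G) ≥ 2. Combining the bounds, tw(G) = 2.

2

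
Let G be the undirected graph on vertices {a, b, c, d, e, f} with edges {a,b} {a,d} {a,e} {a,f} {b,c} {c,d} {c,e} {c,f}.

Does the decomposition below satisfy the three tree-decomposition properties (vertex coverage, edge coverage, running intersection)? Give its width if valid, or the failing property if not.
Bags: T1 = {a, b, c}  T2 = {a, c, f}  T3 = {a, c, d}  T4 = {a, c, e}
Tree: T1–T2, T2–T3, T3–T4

Yes; width 2.

Vertex coverage: the bags together contain {a, b, c, d, e, f}, the full vertex set. Edge coverage: each edge of G has both endpoints in at least one bag. Running intersection: for every vertex, the bags containing it form a connected subtree. All three properties hold, so this is a valid tree decomposition of width max|bag| − 1 = 2, and hence tw(G) ≤ 2.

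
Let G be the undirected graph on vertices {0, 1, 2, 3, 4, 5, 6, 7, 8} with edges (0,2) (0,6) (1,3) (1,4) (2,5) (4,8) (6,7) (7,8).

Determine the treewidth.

A width-1 tree decomposition is:
Bags: B1 = {1, 3}  B2 = {1, 4}  B3 = {4, 8}  B4 = {7, 8}  B5 = {6, 7}  B6 = {0, 6}  B7 = {0, 2}  B8 = {2, 5}
Tree: B1–B2, B2–B3, B3–B4, B4–B5, B5–B6, B6–B7, B7–B8
The largest bag has 2 vertices, giving width 1; this decomposition certifies tw(G) ≤ 1. G has an edge, so its treewidth is at least 1. The upper and lower bounds meet at 1, so that is the treewidth.

1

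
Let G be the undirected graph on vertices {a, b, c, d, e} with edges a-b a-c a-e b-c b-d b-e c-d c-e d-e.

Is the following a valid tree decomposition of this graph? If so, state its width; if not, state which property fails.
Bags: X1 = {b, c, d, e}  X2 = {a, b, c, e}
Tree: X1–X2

Checking the three conditions: (i) the bags cover all of {a, b, c, d, e}; (ii) for each edge, some bag contains both endpoints; (iii) the bags containing any fixed vertex form a subtree. All hold, so the decomposition is valid with width 4 − 1 = 3.

Yes; width 3.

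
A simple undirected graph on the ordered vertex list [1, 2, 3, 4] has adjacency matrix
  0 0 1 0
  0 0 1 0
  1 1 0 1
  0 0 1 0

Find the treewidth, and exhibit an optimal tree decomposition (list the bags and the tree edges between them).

Each bag holds 2 vertices, so the decomposition has width 1, which upper-bounds the treewidth. Since G has at least one edge (e.g. 1–3), it is not an edgeless graph, so tw(G) ≥ 1. Therefore the treewidth is 1.

Treewidth 1.
Bags: B1 = {1, 3}  B2 = {2, 3}  B3 = {3, 4}
Tree: B1–B2, B2–B3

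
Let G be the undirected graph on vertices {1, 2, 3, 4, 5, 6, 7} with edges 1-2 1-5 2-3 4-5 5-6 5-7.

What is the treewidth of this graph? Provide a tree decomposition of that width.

Treewidth 1.
One optimal decomposition is:
Bags: B1 = {1, 5}  B2 = {1, 2}  B3 = {4, 5}  B4 = {5, 6}  B5 = {5, 7}  B6 = {2, 3}
Tree: B1–B2, B1–B3, B3–B4, B4–B5, B2–B6

Every bag has size at most 2, so the width is 2 − 1 = 1 and tw(G) ≤ 1. Any graph with an edge has treewidth ≥ 1, and G has the edge 5–1. Therefore the treewidth is 1.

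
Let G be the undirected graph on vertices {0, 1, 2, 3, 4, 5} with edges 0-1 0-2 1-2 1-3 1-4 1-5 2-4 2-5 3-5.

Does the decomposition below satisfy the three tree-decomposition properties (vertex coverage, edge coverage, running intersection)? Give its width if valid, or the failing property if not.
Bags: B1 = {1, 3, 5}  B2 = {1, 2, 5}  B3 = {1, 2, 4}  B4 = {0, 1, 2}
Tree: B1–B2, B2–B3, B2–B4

Yes; width 2.

Vertex coverage: the bags together contain {0, 1, 2, 3, 4, 5}, the full vertex set. Edge coverage: each edge of G has both endpoints in at least one bag. Running intersection: for every vertex, the bags containing it form a connected subtree. All three properties hold, so this is a valid tree decomposition of width max|bag| − 1 = 2, and hence tw(G) ≤ 2.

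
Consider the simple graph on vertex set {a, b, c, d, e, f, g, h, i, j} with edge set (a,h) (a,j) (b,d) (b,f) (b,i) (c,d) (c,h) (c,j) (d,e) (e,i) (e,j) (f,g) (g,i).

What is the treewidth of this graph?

2

A width-2 tree decomposition is:
Bags: B1 = {b, f, g}  B2 = {b, g, i}  B3 = {b, d, i}  B4 = {d, e, i}  B5 = {c, d, e}  B6 = {c, e, j}  B7 = {c, h, j}  B8 = {a, h, j}
Tree: B1–B2, B2–B3, B3–B4, B4–B5, B5–B6, B6–B7, B7–B8
Every bag has size at most 3, so the width is 3 − 1 = 2 and tw(G) ≤ 2. The edges f–g–i–b–f form a cycle, so G is not a tree and its treewidth is at least 2. Therefore the treewidth is 2.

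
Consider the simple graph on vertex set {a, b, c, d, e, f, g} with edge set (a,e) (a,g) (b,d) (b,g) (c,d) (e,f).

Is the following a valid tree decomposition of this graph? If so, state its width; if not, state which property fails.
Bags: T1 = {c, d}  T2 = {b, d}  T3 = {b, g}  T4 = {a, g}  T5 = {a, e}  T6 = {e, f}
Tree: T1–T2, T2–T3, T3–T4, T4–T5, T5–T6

Vertex coverage: the bags together contain {a, b, c, d, e, f, g}, the full vertex set. Edge coverage: each edge of G has both endpoints in at least one bag. Running intersection: for every vertex, the bags containing it form a connected subtree. All three properties hold, so this is a valid tree decomposition of width max|bag| − 1 = 1, and hence tw(G) ≤ 1.

Yes; width 1.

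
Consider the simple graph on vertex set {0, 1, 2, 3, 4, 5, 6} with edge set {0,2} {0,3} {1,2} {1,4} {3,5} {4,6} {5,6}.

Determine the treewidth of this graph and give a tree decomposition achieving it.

Each bag holds 3 vertices, so the decomposition has width 2, which upper-bounds the treewidth. The edges 3–5–6–4–1–2–0–3 form a cycle, so G is not a tree and its treewidth is at least 2. Therefore the treewidth is 2.

Treewidth 2.
One such decomposition:
Bags: B1 = {3, 5, 6}  B2 = {3, 4, 6}  B3 = {1, 3, 4}  B4 = {1, 2, 3}  B5 = {0, 2, 3}
Tree: B1–B2, B2–B3, B3–B4, B4–B5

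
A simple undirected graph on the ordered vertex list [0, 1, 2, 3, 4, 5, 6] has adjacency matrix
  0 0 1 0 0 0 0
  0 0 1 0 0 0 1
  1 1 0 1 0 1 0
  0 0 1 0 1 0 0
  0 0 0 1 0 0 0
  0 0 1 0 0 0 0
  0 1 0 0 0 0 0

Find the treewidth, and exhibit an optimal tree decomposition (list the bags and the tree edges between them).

Treewidth 1.
One optimal decomposition is:
Bags: B1 = {1, 2}  B2 = {1, 6}  B3 = {2, 5}  B4 = {2, 3}  B5 = {3, 4}  B6 = {0, 2}
Tree: B1–B2, B1–B3, B1–B4, B4–B5, B1–B6

The largest bag has 2 vertices, giving width 1; this decomposition certifies tw(G) ≤ 1. Since G has at least one edge (e.g. 1–2), it is not an edgeless graph, so tw(G) ≥ 1. Therefore the treewidth is 1.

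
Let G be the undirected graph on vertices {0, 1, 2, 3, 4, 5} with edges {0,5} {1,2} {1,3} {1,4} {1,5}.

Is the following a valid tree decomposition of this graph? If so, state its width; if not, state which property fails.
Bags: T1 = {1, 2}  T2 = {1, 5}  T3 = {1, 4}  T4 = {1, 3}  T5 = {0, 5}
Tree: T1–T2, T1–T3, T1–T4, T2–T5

Yes; width 1.

Checking the three conditions: (i) the bags cover all of {0, 1, 2, 3, 4, 5}; (ii) for each edge, some bag contains both endpoints; (iii) the bags containing any fixed vertex form a subtree. All hold, so the decomposition is valid with width 2 − 1 = 1.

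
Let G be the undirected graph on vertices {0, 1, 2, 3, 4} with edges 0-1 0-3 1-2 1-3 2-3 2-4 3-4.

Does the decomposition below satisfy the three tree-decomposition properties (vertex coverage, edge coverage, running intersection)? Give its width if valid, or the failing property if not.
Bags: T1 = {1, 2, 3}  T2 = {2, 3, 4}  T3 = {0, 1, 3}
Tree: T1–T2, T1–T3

Yes; width 2.

Checking the three conditions: (i) the bags cover all of {0, 1, 2, 3, 4}; (ii) for each edge, some bag contains both endpoints; (iii) the bags containing any fixed vertex form a subtree. All hold, so the decomposition is valid with width 3 − 1 = 2.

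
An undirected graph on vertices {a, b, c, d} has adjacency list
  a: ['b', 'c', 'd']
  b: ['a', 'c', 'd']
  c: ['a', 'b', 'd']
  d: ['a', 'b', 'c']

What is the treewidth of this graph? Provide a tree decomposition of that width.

Treewidth 3.
One such decomposition:
Bags: B1 = {a, b, c, d}
Tree: (single bag)

A single bag containing all 4 vertices is trivially a valid decomposition of width 3. On the other hand G contains the 4-clique {a, b, c, d}. A clique must lie in a single bag of any decomposition, so no decomposition can have width below 3. Hence tw(G) = 3 exactly.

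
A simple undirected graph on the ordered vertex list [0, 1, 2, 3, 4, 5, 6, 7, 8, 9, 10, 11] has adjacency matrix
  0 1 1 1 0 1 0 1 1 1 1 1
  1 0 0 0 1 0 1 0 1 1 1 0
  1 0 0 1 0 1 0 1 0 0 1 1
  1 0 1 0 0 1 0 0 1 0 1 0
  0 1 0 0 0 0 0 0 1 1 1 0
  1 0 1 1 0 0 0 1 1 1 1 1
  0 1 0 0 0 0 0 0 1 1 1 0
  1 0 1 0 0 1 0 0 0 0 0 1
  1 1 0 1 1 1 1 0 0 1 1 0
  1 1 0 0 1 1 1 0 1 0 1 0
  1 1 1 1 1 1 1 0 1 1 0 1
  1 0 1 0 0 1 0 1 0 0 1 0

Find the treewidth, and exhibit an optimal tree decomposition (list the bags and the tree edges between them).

Treewidth 4.
Bags: B1 = {0, 3, 5, 8, 10}  B2 = {0, 5, 8, 9, 10}  B3 = {0, 2, 3, 5, 10}  B4 = {0, 1, 8, 9, 10}  B5 = {0, 2, 5, 10, 11}  B6 = {1, 6, 8, 9, 10}  B7 = {1, 4, 8, 9, 10}  B8 = {0, 2, 5, 7, 11}
Tree: B1–B2, B1–B3, B2–B4, B3–B5, B4–B6, B6–B7, B5–B8

Each bag holds 5 vertices, so the decomposition has width 4, which upper-bounds the treewidth. Conversely, {0, 1, 8, 9, 10} is a clique of size 5, and the vertices of any clique must share a bag in every tree decomposition; so some bag has ≥ 5 vertices and tw(G) ≥ 4. Combining the bounds, tw(G) = 4.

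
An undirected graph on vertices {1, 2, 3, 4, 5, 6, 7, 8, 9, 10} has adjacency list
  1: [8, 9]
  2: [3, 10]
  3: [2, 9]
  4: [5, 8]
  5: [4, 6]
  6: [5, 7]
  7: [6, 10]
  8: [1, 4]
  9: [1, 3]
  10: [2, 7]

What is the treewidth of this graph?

A width-2 tree decomposition is:
Bags: B1 = {1, 4, 8}  B2 = {1, 4, 9}  B3 = {3, 4, 9}  B4 = {2, 3, 4}  B5 = {2, 4, 10}  B6 = {4, 7, 10}  B7 = {4, 6, 7}  B8 = {4, 5, 6}
Tree: B1–B2, B2–B3, B3–B4, B4–B5, B5–B6, B6–B7, B7–B8
The largest bag has 3 vertices, giving width 2; this decomposition certifies tw(G) ≤ 2. For the lower bound, G contains the cycle 4–8–1–9–3–2–10–7–6–5–4, so G is not a forest; only forests have treewidth ≤ 1, hence tw(G) ≥ 2. Combining the bounds, tw(G) = 2.

2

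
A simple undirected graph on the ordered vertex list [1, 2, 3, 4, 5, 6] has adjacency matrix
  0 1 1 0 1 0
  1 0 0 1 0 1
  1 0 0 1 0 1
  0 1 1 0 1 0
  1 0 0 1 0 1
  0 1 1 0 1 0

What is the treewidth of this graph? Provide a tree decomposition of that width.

Every bag has size at most 4, so the width is 4 − 1 = 3 and tw(G) ≤ 3. For the lower bound: the 4 vertex sets {2,4}, {5,6}, {1}, {3} are disjoint, each induces a connected subgraph, and every pair is joined by at least one edge of G. Contracting each set to a single vertex therefore yields K_{4} as a minor, and since treewidth is minor-monotone, tw(G) ≥ tw(K_{4}) = 3. Hence tw(G) = 3 exactly.

Treewidth 3.
Bags: B1 = {1, 2, 4, 6}  B2 = {1, 4, 5, 6}  B3 = {1, 3, 4, 6}
Tree: B1–B2, B2–B3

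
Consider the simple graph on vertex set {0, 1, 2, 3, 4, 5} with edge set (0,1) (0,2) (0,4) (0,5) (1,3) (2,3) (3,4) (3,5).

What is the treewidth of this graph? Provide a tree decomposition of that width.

Every bag has size at most 3, so the width is 3 − 1 = 2 and tw(G) ≤ 2. For the lower bound, G contains the cycle 0–2–3–5–0, so G is not a forest; only forests have treewidth ≤ 1, hence tw(G) ≥ 2. The upper and lower bounds meet at 2, so that is the treewidth.

Treewidth 2.
One optimal decomposition is:
Bags: B1 = {0, 2, 3}  B2 = {0, 3, 5}  B3 = {0, 1, 3}  B4 = {0, 3, 4}
Tree: B1–B2, B2–B3, B3–B4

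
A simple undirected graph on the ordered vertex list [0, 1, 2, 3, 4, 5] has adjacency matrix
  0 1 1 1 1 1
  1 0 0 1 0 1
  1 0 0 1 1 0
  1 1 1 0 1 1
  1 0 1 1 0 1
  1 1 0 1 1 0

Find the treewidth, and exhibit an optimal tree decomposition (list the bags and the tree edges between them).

Each bag holds 4 vertices, so the decomposition has width 3, which upper-bounds the treewidth. For the lower bound, the 4 vertices {0, 1, 3, 5} are pairwise adjacent, and any tree decomposition puts a clique entirely inside one bag — forcing width ≥ 3. Combining the bounds, tw(G) = 3.

Treewidth 3.
One such decomposition:
Bags: B1 = {0, 3, 4, 5}  B2 = {0, 1, 3, 5}  B3 = {0, 2, 3, 4}
Tree: B1–B2, B1–B3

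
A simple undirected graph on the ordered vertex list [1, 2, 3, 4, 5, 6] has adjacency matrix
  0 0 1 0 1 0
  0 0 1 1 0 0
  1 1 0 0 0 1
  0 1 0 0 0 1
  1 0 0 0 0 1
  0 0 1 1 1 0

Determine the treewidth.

A width-2 tree decomposition is:
Bags: B1 = {2, 3, 4}  B2 = {3, 4, 6}  B3 = {1, 3, 6}  B4 = {1, 5, 6}
Tree: B1–B2, B2–B3, B3–B4
Each bag holds 3 vertices, so the decomposition has width 2, which upper-bounds the treewidth. For the lower bound, G contains the cycle 2–4–6–3–2, so G is not a forest; only forests have treewidth ≤ 1, hence tw(G) ≥ 2. Combining the bounds, tw(G) = 2.

2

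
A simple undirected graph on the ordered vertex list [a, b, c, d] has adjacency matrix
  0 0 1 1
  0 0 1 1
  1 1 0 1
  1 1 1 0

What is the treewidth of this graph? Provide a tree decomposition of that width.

Treewidth 2.
One such decomposition:
Bags: B1 = {a, c, d}  B2 = {b, c, d}
Tree: B1–B2

Every bag has size at most 3, so the width is 3 − 1 = 2 and tw(G) ≤ 2. For the lower bound, the 3 vertices {a, c, d} are pairwise adjacent, and any tree decomposition puts a clique entirely inside one bag — forcing width ≥ 2. The upper and lower bounds meet at 2, so that is the treewidth.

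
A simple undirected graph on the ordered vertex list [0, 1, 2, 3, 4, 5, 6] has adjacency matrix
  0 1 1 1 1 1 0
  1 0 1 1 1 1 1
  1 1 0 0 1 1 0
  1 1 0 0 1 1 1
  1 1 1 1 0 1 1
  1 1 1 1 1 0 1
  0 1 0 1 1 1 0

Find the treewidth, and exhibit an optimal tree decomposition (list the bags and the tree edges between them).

Each bag holds 5 vertices, so the decomposition has width 4, which upper-bounds the treewidth. Conversely, {0, 1, 2, 4, 5} is a clique of size 5, and the vertices of any clique must share a bag in every tree decomposition; so some bag has ≥ 5 vertices and tw(G) ≥ 4. Therefore the treewidth is 4.

Treewidth 4.
One such decomposition:
Bags: B1 = {0, 1, 2, 4, 5}  B2 = {0, 1, 3, 4, 5}  B3 = {1, 3, 4, 5, 6}
Tree: B1–B2, B2–B3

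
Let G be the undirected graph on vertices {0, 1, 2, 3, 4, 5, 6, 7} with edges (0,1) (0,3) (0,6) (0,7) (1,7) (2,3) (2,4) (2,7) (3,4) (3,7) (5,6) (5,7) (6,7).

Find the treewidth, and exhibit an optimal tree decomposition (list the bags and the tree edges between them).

The largest bag has 3 vertices, giving width 2; this decomposition certifies tw(G) ≤ 2. Conversely, {2, 3, 4} is a clique of size 3, and the vertices of any clique must share a bag in every tree decomposition; so some bag has ≥ 3 vertices and tw(G) ≥ 2. Combining the bounds, tw(G) = 2.

Treewidth 2.
Bags: B1 = {0, 3, 7}  B2 = {0, 6, 7}  B3 = {0, 1, 7}  B4 = {5, 6, 7}  B5 = {2, 3, 7}  B6 = {2, 3, 4}
Tree: B1–B2, B1–B3, B2–B4, B1–B5, B5–B6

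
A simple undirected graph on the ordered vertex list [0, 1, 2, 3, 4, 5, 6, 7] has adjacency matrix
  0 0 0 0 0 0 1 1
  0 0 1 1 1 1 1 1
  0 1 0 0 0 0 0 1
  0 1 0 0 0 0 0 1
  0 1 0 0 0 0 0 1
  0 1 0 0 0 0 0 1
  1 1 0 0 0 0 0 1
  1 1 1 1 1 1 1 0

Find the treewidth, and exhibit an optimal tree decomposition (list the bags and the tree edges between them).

Each bag holds 3 vertices, so the decomposition has width 2, which upper-bounds the treewidth. Conversely, {0, 6, 7} is a clique of size 3, and the vertices of any clique must share a bag in every tree decomposition; so some bag has ≥ 3 vertices and tw(G) ≥ 2. The upper and lower bounds meet at 2, so that is the treewidth.

Treewidth 2.
Bags: B1 = {0, 6, 7}  B2 = {1, 6, 7}  B3 = {1, 5, 7}  B4 = {1, 4, 7}  B5 = {1, 3, 7}  B6 = {1, 2, 7}
Tree: B1–B2, B2–B3, B2–B4, B3–B5, B2–B6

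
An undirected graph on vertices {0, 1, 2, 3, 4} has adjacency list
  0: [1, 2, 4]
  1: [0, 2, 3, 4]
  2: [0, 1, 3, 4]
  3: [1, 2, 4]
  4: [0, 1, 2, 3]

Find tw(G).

A width-3 tree decomposition is:
Bags: B1 = {1, 2, 3, 4}  B2 = {0, 1, 2, 4}
Tree: B1–B2
The largest bag has 4 vertices, giving width 3; this decomposition certifies tw(G) ≤ 3. On the other hand G contains the 4-clique {0, 1, 2, 4}. A clique must lie in a single bag of any decomposition, so no decomposition can have width below 3. Hence tw(G) = 3 exactly.

3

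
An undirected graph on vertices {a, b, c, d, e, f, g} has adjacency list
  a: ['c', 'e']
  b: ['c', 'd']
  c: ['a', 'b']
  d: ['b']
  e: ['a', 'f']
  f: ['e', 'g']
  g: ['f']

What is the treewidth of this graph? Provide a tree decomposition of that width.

Treewidth 1.
One optimal decomposition is:
Bags: B1 = {f, g}  B2 = {e, f}  B3 = {a, e}  B4 = {a, c}  B5 = {b, c}  B6 = {b, d}
Tree: B1–B2, B2–B3, B3–B4, B4–B5, B5–B6

Each bag holds 2 vertices, so the decomposition has width 1, which upper-bounds the treewidth. Since G has at least one edge (e.g. g–f), it is not an edgeless graph, so tw(G) ≥ 1. Therefore the treewidth is 1.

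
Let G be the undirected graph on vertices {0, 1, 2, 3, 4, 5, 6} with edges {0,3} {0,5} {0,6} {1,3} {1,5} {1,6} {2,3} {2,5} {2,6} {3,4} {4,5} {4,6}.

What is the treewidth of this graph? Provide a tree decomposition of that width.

Every bag has size at most 4, so the width is 4 − 1 = 3 and tw(G) ≤ 3. For the lower bound: the 4 vertex sets {3,4}, {2,6}, {5}, {0} are disjoint, each induces a connected subgraph, and every pair is joined by at least one edge of G. Contracting each set to a single vertex therefore yields K_{4} as a minor, and since treewidth is minor-monotone, tw(G) ≥ tw(K_{4}) = 3. Therefore the treewidth is 3.

Treewidth 3.
One optimal decomposition is:
Bags: B1 = {3, 4, 5, 6}  B2 = {2, 3, 5, 6}  B3 = {0, 3, 5, 6}  B4 = {1, 3, 5, 6}
Tree: B1–B2, B2–B3, B3–B4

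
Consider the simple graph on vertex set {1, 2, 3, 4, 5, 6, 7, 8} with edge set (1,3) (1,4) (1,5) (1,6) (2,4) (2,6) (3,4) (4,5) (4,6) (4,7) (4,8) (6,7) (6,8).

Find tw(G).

2

A width-2 tree decomposition is:
Bags: B1 = {4, 6, 8}  B2 = {2, 4, 6}  B3 = {4, 6, 7}  B4 = {1, 4, 6}  B5 = {1, 4, 5}  B6 = {1, 3, 4}
Tree: B1–B2, B1–B3, B2–B4, B4–B5, B5–B6
The largest bag has 3 vertices, giving width 2; this decomposition certifies tw(G) ≤ 2. For the lower bound, the 3 vertices {1, 3, 4} are pairwise adjacent, and any tree decomposition puts a clique entirely inside one bag — forcing width ≥ 2. The upper and lower bounds meet at 2, so that is the treewidth.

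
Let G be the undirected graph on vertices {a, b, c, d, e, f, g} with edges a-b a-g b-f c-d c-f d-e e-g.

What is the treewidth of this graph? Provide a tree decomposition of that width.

Treewidth 2.
One optimal decomposition is:
Bags: B1 = {c, d, e}  B2 = {c, e, f}  B3 = {b, e, f}  B4 = {a, b, e}  B5 = {a, e, g}
Tree: B1–B2, B2–B3, B3–B4, B4–B5

Each bag holds 3 vertices, so the decomposition has width 2, which upper-bounds the treewidth. For the lower bound, G contains the cycle e–d–c–f–b–a–g–e, so G is not a forest; only forests have treewidth ≤ 1, hence tw(G) ≥ 2. Therefore the treewidth is 2.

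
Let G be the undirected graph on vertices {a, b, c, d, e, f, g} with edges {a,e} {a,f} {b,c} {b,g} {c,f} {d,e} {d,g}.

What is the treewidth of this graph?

2

A width-2 tree decomposition is:
Bags: B1 = {b, d, g}  B2 = {b, c, d}  B3 = {c, d, f}  B4 = {a, d, f}  B5 = {a, d, e}
Tree: B1–B2, B2–B3, B3–B4, B4–B5
The largest bag has 3 vertices, giving width 2; this decomposition certifies tw(G) ≤ 2. Since d–g–b–c–f–a–e–d is a cycle in G, G is not acyclic. Forests are exactly the graphs of treewidth ≤ 1, so tw(G) ≥ 2. Combining the bounds, tw(G) = 2.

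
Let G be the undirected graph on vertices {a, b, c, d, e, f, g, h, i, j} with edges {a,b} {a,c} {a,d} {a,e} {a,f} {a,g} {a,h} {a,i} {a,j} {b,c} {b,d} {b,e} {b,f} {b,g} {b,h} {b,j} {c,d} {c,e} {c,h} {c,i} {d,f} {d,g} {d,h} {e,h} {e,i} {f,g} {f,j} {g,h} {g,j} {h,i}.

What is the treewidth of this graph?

A width-4 tree decomposition is:
Bags: B1 = {a, b, c, d, h}  B2 = {a, b, c, e, h}  B3 = {a, c, e, h, i}  B4 = {a, b, d, g, h}  B5 = {a, b, d, f, g}  B6 = {a, b, f, g, j}
Tree: B1–B2, B2–B3, B1–B4, B4–B5, B5–B6
Every bag has size at most 5, so the width is 5 − 1 = 4 and tw(G) ≤ 4. On the other hand G contains the 5-clique {a, b, d, g, h}. A clique must lie in a single bag of any decomposition, so no decomposition can have width below 4. Combining the bounds, tw(G) = 4.

4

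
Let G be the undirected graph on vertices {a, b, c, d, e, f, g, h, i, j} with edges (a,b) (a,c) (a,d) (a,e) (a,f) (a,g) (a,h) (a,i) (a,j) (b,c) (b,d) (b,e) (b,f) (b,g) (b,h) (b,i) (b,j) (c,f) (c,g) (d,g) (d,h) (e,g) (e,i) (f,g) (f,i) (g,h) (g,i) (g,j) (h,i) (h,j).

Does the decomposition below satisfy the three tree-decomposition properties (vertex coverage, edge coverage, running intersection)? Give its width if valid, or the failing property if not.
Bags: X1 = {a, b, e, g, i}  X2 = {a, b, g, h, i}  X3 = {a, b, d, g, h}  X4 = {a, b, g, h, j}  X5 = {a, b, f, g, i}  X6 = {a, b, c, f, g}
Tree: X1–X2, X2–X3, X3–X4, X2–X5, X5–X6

Yes; width 4.

Every vertex of G appears in some bag (union = {a, b, c, d, e, f, g, h, i, j}); every edge is covered by a bag; and for each vertex v the set of bags containing v is connected in the bag tree. The decomposition is therefore valid. The largest bag has 5 vertices, so the width is 4.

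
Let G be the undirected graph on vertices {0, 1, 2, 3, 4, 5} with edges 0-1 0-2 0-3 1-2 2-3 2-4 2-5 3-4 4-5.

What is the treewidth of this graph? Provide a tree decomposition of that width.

Treewidth 2.
One such decomposition:
Bags: B1 = {2, 4, 5}  B2 = {2, 3, 4}  B3 = {0, 2, 3}  B4 = {0, 1, 2}
Tree: B1–B2, B2–B3, B3–B4

Each bag holds 3 vertices, so the decomposition has width 2, which upper-bounds the treewidth. Conversely, {0, 1, 2} is a clique of size 3, and the vertices of any clique must share a bag in every tree decomposition; so some bag has ≥ 3 vertices and tw(G) ≥ 2. Combining the bounds, tw(G) = 2.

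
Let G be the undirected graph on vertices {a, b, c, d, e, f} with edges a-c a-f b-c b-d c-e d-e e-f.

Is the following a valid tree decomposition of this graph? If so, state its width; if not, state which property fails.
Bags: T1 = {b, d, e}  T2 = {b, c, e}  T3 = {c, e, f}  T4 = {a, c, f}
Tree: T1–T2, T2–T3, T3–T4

Vertex coverage: the bags together contain {a, b, c, d, e, f}, the full vertex set. Edge coverage: each edge of G has both endpoints in at least one bag. Running intersection: for every vertex, the bags containing it form a connected subtree. All three properties hold, so this is a valid tree decomposition of width max|bag| − 1 = 2, and hence tw(G) ≤ 2.

Yes; width 2.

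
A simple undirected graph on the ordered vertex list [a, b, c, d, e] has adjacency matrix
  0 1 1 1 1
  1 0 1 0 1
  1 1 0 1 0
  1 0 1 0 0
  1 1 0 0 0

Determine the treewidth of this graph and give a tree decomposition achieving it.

Each bag holds 3 vertices, so the decomposition has width 2, which upper-bounds the treewidth. On the other hand G contains the 3-clique {a, b, e}. A clique must lie in a single bag of any decomposition, so no decomposition can have width below 2. Hence tw(G) = 2 exactly.

Treewidth 2.
One optimal decomposition is:
Bags: B1 = {a, b, c}  B2 = {a, c, d}  B3 = {a, b, e}
Tree: B1–B2, B1–B3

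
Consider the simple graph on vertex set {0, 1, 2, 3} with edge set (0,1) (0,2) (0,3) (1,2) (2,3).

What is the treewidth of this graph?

2

A width-2 tree decomposition is:
Bags: B1 = {0, 2, 3}  B2 = {0, 1, 2}
Tree: B1–B2
Each bag holds 3 vertices, so the decomposition has width 2, which upper-bounds the treewidth. On the other hand G contains the 3-clique {0, 1, 2}. A clique must lie in a single bag of any decomposition, so no decomposition can have width below 2. Therefore the treewidth is 2.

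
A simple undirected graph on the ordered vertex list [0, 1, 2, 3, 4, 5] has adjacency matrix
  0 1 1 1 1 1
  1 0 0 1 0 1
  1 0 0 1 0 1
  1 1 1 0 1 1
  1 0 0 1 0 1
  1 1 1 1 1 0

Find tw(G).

A width-3 tree decomposition is:
Bags: B1 = {0, 2, 3, 5}  B2 = {0, 3, 4, 5}  B3 = {0, 1, 3, 5}
Tree: B1–B2, B2–B3
Every bag has size at most 4, so the width is 4 − 1 = 3 and tw(G) ≤ 3. For the lower bound, the 4 vertices {0, 1, 3, 5} are pairwise adjacent, and any tree decomposition puts a clique entirely inside one bag — forcing width ≥ 3. The upper and lower bounds meet at 3, so that is the treewidth.

3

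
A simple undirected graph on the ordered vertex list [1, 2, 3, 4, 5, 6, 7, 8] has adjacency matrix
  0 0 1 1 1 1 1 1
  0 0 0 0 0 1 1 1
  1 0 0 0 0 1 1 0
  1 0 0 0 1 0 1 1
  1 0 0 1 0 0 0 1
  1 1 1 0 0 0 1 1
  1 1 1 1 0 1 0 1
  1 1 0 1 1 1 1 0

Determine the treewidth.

A width-3 tree decomposition is:
Bags: B1 = {1, 4, 5, 8}  B2 = {1, 4, 7, 8}  B3 = {1, 6, 7, 8}  B4 = {2, 6, 7, 8}  B5 = {1, 3, 6, 7}
Tree: B1–B2, B2–B3, B3–B4, B3–B5
The largest bag has 4 vertices, giving width 3; this decomposition certifies tw(G) ≤ 3. For the lower bound, the 4 vertices {1, 4, 5, 8} are pairwise adjacent, and any tree decomposition puts a clique entirely inside one bag — forcing width ≥ 3. Hence tw(G) = 3 exactly.

3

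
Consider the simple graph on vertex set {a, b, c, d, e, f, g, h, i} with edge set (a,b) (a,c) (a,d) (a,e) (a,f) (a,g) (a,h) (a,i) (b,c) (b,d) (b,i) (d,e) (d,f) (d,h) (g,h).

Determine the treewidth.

2

A width-2 tree decomposition is:
Bags: B1 = {a, b, i}  B2 = {a, b, c}  B3 = {a, b, d}  B4 = {a, d, h}  B5 = {a, d, f}  B6 = {a, g, h}  B7 = {a, d, e}
Tree: B1–B2, B1–B3, B3–B4, B4–B5, B4–B6, B3–B7
Each bag holds 3 vertices, so the decomposition has width 2, which upper-bounds the treewidth. For the lower bound, the 3 vertices {a, d, e} are pairwise adjacent, and any tree decomposition puts a clique entirely inside one bag — forcing width ≥ 2. Combining the bounds, tw(G) = 2.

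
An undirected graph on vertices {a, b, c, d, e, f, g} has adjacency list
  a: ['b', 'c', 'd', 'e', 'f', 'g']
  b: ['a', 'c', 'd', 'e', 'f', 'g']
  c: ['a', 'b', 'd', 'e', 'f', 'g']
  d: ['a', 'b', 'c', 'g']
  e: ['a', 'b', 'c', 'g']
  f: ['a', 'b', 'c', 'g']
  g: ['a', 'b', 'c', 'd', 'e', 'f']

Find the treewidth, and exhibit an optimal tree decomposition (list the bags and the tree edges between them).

Treewidth 4.
One such decomposition:
Bags: B1 = {a, b, c, d, g}  B2 = {a, b, c, f, g}  B3 = {a, b, c, e, g}
Tree: B1–B2, B2–B3

The largest bag has 5 vertices, giving width 4; this decomposition certifies tw(G) ≤ 4. Conversely, {a, b, c, d, g} is a clique of size 5, and the vertices of any clique must share a bag in every tree decomposition; so some bag has ≥ 5 vertices and tw(G) ≥ 4. Combining the bounds, tw(G) = 4.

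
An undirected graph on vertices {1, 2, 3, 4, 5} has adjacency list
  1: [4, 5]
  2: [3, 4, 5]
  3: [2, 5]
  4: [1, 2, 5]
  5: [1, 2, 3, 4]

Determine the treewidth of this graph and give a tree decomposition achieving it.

Every bag has size at most 3, so the width is 3 − 1 = 2 and tw(G) ≤ 2. For the lower bound, the 3 vertices {1, 4, 5} are pairwise adjacent, and any tree decomposition puts a clique entirely inside one bag — forcing width ≥ 2. Combining the bounds, tw(G) = 2.

Treewidth 2.
One optimal decomposition is:
Bags: B1 = {2, 4, 5}  B2 = {1, 4, 5}  B3 = {2, 3, 5}
Tree: B1–B2, B1–B3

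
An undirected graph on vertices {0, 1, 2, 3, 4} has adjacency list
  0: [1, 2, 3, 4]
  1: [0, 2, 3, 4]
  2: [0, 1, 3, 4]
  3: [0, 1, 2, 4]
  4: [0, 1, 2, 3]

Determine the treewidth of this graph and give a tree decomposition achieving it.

Treewidth 4.
One optimal decomposition is:
Bags: B1 = {0, 1, 2, 3, 4}
Tree: (single bag)

With just one bag of size 5, the width is 5 − 1 = 4, so tw(G) ≤ 4. Conversely, {0, 1, 2, 3, 4} is a clique of size 5, and the vertices of any clique must share a bag in every tree decomposition; so some bag has ≥ 5 vertices and tw(G) ≥ 4. The upper and lower bounds meet at 4, so that is the treewidth.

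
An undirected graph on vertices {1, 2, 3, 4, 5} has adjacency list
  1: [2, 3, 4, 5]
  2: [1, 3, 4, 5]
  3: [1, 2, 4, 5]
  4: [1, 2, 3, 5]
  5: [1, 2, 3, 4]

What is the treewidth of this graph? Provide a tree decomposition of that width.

With just one bag of size 5, the width is 5 − 1 = 4, so tw(G) ≤ 4. On the other hand G contains the 5-clique {1, 2, 3, 4, 5}. A clique must lie in a single bag of any decomposition, so no decomposition can have width below 4. Therefore the treewidth is 4.

Treewidth 4.
One such decomposition:
Bags: B1 = {1, 2, 3, 4, 5}
Tree: (single bag)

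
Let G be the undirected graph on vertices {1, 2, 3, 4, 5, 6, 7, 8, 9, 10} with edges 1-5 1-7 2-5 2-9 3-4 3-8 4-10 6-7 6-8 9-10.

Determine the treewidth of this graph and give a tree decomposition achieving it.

Every bag has size at most 3, so the width is 3 − 1 = 2 and tw(G) ≤ 2. Since 8–3–4–10–9–2–5–1–7–6–8 is a cycle in G, G is not acyclic. Forests are exactly the graphs of treewidth ≤ 1, so tw(G) ≥ 2. Combining the bounds, tw(G) = 2.

Treewidth 2.
One such decomposition:
Bags: B1 = {3, 4, 8}  B2 = {4, 8, 10}  B3 = {8, 9, 10}  B4 = {2, 8, 9}  B5 = {2, 5, 8}  B6 = {1, 5, 8}  B7 = {1, 7, 8}  B8 = {6, 7, 8}
Tree: B1–B2, B2–B3, B3–B4, B4–B5, B5–B6, B6–B7, B7–B8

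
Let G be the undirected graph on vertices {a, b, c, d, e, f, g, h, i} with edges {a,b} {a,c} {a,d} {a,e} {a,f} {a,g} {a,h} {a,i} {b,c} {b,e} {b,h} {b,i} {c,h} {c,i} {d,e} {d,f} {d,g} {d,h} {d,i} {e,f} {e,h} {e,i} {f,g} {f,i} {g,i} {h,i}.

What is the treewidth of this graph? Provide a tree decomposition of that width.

Treewidth 4.
One such decomposition:
Bags: B1 = {a, b, c, h, i}  B2 = {a, b, e, h, i}  B3 = {a, d, e, h, i}  B4 = {a, d, e, f, i}  B5 = {a, d, f, g, i}
Tree: B1–B2, B2–B3, B3–B4, B4–B5

Each bag holds 5 vertices, so the decomposition has width 4, which upper-bounds the treewidth. Conversely, {a, d, e, h, i} is a clique of size 5, and the vertices of any clique must share a bag in every tree decomposition; so some bag has ≥ 5 vertices and tw(G) ≥ 4. Combining the bounds, tw(G) = 4.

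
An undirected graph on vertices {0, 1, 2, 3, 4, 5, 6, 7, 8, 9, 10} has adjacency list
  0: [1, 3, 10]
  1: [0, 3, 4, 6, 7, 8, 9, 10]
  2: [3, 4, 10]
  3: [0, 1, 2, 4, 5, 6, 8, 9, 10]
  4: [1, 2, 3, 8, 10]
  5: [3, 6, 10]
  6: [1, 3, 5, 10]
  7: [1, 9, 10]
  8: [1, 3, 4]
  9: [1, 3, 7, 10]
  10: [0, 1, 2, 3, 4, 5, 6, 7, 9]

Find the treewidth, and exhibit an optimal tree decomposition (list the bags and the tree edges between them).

Treewidth 3.
One optimal decomposition is:
Bags: B1 = {0, 1, 3, 10}  B2 = {1, 3, 4, 10}  B3 = {1, 3, 9, 10}  B4 = {1, 3, 4, 8}  B5 = {1, 3, 6, 10}  B6 = {3, 5, 6, 10}  B7 = {1, 7, 9, 10}  B8 = {2, 3, 4, 10}
Tree: B1–B2, B1–B3, B2–B4, B3–B5, B5–B6, B3–B7, B2–B8

Each bag holds 4 vertices, so the decomposition has width 3, which upper-bounds the treewidth. For the lower bound, the 4 vertices {1, 3, 4, 8} are pairwise adjacent, and any tree decomposition puts a clique entirely inside one bag — forcing width ≥ 3. The upper and lower bounds meet at 3, so that is the treewidth.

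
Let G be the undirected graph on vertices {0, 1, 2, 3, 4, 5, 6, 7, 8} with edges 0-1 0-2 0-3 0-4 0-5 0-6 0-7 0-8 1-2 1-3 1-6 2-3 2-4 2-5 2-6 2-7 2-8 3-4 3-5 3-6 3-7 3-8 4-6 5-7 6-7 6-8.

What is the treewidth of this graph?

A width-4 tree decomposition is:
Bags: B1 = {0, 2, 3, 5, 7}  B2 = {0, 2, 3, 6, 7}  B3 = {0, 2, 3, 4, 6}  B4 = {0, 2, 3, 6, 8}  B5 = {0, 1, 2, 3, 6}
Tree: B1–B2, B2–B3, B3–B4, B3–B5
Each bag holds 5 vertices, so the decomposition has width 4, which upper-bounds the treewidth. On the other hand G contains the 5-clique {0, 2, 3, 5, 7}. A clique must lie in a single bag of any decomposition, so no decomposition can have width below 4. Combining the bounds, tw(G) = 4.

4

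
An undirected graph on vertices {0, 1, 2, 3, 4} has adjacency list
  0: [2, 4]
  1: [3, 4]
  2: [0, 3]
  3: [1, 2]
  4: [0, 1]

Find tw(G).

A width-2 tree decomposition is:
Bags: B1 = {0, 1, 4}  B2 = {0, 1, 2}  B3 = {1, 2, 3}
Tree: B1–B2, B2–B3
Each bag holds 3 vertices, so the decomposition has width 2, which upper-bounds the treewidth. For the lower bound, G contains the cycle 1–4–0–2–3–1, so G is not a forest; only forests have treewidth ≤ 1, hence tw(G) ≥ 2. Hence tw(G) = 2 exactly.

2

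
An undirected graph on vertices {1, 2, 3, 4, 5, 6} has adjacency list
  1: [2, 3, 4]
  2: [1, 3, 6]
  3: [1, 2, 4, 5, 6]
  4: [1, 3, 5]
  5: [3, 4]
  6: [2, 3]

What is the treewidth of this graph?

2

A width-2 tree decomposition is:
Bags: B1 = {1, 2, 3}  B2 = {1, 3, 4}  B3 = {3, 4, 5}  B4 = {2, 3, 6}
Tree: B1–B2, B2–B3, B1–B4
Each bag holds 3 vertices, so the decomposition has width 2, which upper-bounds the treewidth. Conversely, {1, 2, 3} is a clique of size 3, and the vertices of any clique must share a bag in every tree decomposition; so some bag has ≥ 3 vertices and tw(G) ≥ 2. Therefore the treewidth is 2.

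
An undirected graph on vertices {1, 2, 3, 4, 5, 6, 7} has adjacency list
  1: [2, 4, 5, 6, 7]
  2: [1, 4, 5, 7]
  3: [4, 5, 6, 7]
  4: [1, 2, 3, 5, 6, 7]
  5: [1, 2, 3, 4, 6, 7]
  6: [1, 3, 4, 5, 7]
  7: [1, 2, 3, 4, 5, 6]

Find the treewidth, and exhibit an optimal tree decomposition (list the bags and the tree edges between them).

Treewidth 4.
Bags: B1 = {1, 2, 4, 5, 7}  B2 = {1, 4, 5, 6, 7}  B3 = {3, 4, 5, 6, 7}
Tree: B1–B2, B2–B3

Each bag holds 5 vertices, so the decomposition has width 4, which upper-bounds the treewidth. On the other hand G contains the 5-clique {1, 2, 4, 5, 7}. A clique must lie in a single bag of any decomposition, so no decomposition can have width below 4. Hence tw(G) = 4 exactly.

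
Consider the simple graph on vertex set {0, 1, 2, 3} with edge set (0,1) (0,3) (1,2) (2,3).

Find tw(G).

A width-2 tree decomposition is:
Bags: B1 = {1, 2, 3}  B2 = {0, 1, 3}
Tree: B1–B2
Every bag has size at most 3, so the width is 3 − 1 = 2 and tw(G) ≤ 2. The edges 1–2–3–0–1 form a cycle, so G is not a tree and its treewidth is at least 2. The upper and lower bounds meet at 2, so that is the treewidth.

2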